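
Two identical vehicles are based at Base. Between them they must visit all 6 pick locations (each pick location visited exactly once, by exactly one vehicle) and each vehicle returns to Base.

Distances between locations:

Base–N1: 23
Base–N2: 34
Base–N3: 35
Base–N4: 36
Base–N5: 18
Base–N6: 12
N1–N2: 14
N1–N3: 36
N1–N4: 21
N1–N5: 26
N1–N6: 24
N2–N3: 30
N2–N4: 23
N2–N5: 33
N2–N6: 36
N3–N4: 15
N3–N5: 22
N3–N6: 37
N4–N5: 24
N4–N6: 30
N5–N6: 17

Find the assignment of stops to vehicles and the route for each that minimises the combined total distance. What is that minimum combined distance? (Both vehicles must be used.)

There are 2^5 − 1 = 31 ways to divide the 6 stops into two non-empty groups. For each, the best each vehicle can do is its own shortest tour through its group:
  {N1} + {N2, N3, N4, N5, N6}: 46 + 123 = 169
  {N2} + {N1, N3, N4, N5, N6}: 68 + 110 = 178
  {N1, N2} + {N3, N4, N5, N6}: 71 + 97 = 168
  {N3} + {N1, N2, N4, N5, N6}: 70 + 113 = 183
  {N1, N3} + {N2, N4, N5, N6}: 94 + 110 = 204
  {N2, N3} + {N1, N4, N5, N6}: 99 + 97 = 196
  … (31 splits in total)
  {N1, N2, N3, N4, N5} + {N6}: 115 + 24 = 139  ← best
Best: vehicle 1 Base → N1 → N2 → N4 → N3 → N5 → Base = 115; vehicle 2 Base → N6 → Base = 24; combined 139.

139 — the smallest possible combined total.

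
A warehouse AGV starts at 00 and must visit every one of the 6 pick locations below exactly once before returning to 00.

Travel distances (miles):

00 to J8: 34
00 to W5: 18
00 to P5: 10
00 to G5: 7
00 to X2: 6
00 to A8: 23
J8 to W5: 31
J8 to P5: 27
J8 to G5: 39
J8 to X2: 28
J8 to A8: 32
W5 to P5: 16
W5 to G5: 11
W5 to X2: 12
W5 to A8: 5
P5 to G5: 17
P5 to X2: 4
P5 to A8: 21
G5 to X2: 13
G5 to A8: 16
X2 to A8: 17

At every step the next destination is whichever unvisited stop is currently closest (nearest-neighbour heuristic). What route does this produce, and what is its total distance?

Total distance 120 miles via the nearest-neighbour route 00 → X2 → P5 → W5 → A8 → G5 → J8 → 00.

00 → [X2:6 / G5:7 / P5:10 / W5:18 / A8:23 / J8:34] → X2 (6)
X2 → [P5:4 / W5:12 / G5:13 / A8:17 / J8:28] → P5 (4)
P5 → [W5:16 / G5:17 / A8:21 / J8:27] → W5 (16)
W5 → [A8:5 / G5:11 / J8:31] → A8 (5)
A8 → [G5:16 / J8:32] → G5 (16)
G5 → [J8:39] → J8 (39)
Return J8→00: 34.
Total = 6 + 4 + 16 + 5 + 16 + 39 + 34 = 120.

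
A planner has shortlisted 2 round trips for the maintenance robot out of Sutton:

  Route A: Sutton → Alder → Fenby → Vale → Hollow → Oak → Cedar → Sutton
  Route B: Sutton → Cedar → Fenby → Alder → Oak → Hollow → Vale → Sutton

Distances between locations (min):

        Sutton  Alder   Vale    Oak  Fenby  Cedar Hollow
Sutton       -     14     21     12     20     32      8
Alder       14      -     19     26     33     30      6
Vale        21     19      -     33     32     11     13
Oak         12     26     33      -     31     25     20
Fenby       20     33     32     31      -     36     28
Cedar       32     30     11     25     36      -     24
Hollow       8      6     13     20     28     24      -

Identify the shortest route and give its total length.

169 min — Route A is the shortest.

Route A: 14 + 33 + 32 + 13 + 20 + 25 + 32 = 169
Route B: 32 + 36 + 33 + 26 + 20 + 13 + 21 = 181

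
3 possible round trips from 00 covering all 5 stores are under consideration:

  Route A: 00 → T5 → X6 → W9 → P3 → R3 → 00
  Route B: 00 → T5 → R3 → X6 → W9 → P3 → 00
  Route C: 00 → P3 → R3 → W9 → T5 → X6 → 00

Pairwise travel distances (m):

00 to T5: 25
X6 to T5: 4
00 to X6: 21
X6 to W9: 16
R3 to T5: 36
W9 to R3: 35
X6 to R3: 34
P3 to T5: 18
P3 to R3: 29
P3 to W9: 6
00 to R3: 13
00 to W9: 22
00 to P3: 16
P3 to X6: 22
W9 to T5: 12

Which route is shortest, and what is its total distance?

Route A: 25 + 4 + 16 + 6 + 29 + 13 = 93
Route B: 25 + 36 + 34 + 16 + 6 + 16 = 133
Route C: 16 + 29 + 35 + 12 + 4 + 21 = 117

93 m — Route A is the shortest.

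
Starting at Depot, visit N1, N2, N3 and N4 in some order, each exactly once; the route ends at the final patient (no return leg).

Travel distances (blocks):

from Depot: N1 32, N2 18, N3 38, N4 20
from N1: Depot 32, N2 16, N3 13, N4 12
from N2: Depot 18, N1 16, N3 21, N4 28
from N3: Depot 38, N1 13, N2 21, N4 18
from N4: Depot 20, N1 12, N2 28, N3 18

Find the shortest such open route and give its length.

Shortest open route: 64 blocks.

There are 4! = 24 possible orderings.
Depot→N1→N2→N3→N4: 32+16+21+18 = 87
Depot→N1→N2→N4→N3: 32+16+28+18 = 94
Depot→N1→N3→N2→N4: 32+13+21+28 = 94
Depot→N1→N3→N4→N2: 32+13+18+28 = 91
Depot→N1→N4→N2→N3: 32+12+28+21 = 93
Depot→N1→N4→N3→N2: 32+12+18+21 = 83
Depot→N2→N1→N3→N4: 18+16+13+18 = 65
Depot→N2→N1→N4→N3: 18+16+12+18 = 64
Depot→N2→N3→N1→N4: 18+21+13+12 = 64
Depot→N2→N3→N4→N1: 18+21+18+12 = 69
Depot→N2→N4→N1→N3: 18+28+12+13 = 71
Depot→N2→N4→N3→N1: 18+28+18+13 = 77
Depot→N3→N1→N2→N4: 38+13+16+28 = 95
Depot→N3→N1→N4→N2: 38+13+12+28 = 91
… (10 more)
The minimum is 64.
One shortest path: Depot → N2 → N1 → N4 → N3.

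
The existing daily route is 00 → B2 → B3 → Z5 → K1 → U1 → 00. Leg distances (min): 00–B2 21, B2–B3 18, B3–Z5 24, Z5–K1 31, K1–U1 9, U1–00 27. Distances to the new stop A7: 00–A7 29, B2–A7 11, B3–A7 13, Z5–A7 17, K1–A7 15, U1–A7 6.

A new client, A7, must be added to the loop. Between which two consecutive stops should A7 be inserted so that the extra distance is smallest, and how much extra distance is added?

Insertion cost between consecutive stops i–j is d(i,A7) + d(A7,j) − d(i,j):
  between 00 and B2: 29 + 11 − 21 = 19
  between B2 and B3: 11 + 13 − 18 = 6
  between B3 and Z5: 13 + 17 − 24 = 6
  between Z5 and K1: 17 + 15 − 31 = 1
  between K1 and U1: 15 + 6 − 9 = 12
  between U1 and 00: 6 + 29 − 27 = 8
Cheapest insertion is between Z5 and K1, adding 1.
New total = 130 + 1 = 131.

Adding 1 min by placing A7 on the Z5–K1 leg.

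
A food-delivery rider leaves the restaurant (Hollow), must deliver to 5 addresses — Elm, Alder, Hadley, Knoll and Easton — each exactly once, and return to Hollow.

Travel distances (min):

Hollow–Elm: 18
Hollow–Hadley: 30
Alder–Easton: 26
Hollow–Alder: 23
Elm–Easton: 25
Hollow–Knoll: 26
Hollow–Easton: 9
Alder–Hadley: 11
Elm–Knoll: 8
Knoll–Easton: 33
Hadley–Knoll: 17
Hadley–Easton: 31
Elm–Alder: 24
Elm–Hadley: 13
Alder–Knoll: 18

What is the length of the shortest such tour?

With 5 stops there are 5!/2 = 60 distinct round trips (a route and its reverse cost the same).
Hollow-Elm-Alder-Hadley-Knoll-Easton-Hollow: 18+24+11+17+33+9 = 112
Hollow-Elm-Alder-Hadley-Easton-Knoll-Hollow: 18+24+11+31+33+26 = 143
Hollow-Elm-Alder-Knoll-Hadley-Easton-Hollow: 18+24+18+17+31+9 = 117
Hollow-Elm-Alder-Knoll-Easton-Hadley-Hollow: 18+24+18+33+31+30 = 154
Hollow-Elm-Alder-Easton-Hadley-Knoll-Hollow: 18+24+26+31+17+26 = 142
Hollow-Elm-Alder-Easton-Knoll-Hadley-Hollow: 18+24+26+33+17+30 = 148
Hollow-Elm-Hadley-Alder-Knoll-Easton-Hollow: 18+13+11+18+33+9 = 102
Hollow-Elm-Hadley-Alder-Easton-Knoll-Hollow: 18+13+11+26+33+26 = 127
Hollow-Elm-Hadley-Knoll-Alder-Easton-Hollow: 18+13+17+18+26+9 = 101
Hollow-Elm-Hadley-Knoll-Easton-Alder-Hollow: 18+13+17+33+26+23 = 130
Hollow-Elm-Hadley-Easton-Alder-Knoll-Hollow: 18+13+31+26+18+26 = 132
Hollow-Elm-Hadley-Easton-Knoll-Alder-Hollow: 18+13+31+33+18+23 = 136
Hollow-Elm-Knoll-Alder-Hadley-Easton-Hollow: 18+8+18+11+31+9 = 95
Hollow-Elm-Knoll-Alder-Easton-Hadley-Hollow: 18+8+18+26+31+30 = 131
… (46 more)
Hollow-Elm-Knoll-Hadley-Alder-Easton-Hollow: 18+8+17+11+26+9 = 89  ← best
The minimum is 89.
One optimal route: Hollow → Elm → Knoll → Hadley → Alder → Easton → Hollow (or its reverse).

Shortest round trip = 89 min.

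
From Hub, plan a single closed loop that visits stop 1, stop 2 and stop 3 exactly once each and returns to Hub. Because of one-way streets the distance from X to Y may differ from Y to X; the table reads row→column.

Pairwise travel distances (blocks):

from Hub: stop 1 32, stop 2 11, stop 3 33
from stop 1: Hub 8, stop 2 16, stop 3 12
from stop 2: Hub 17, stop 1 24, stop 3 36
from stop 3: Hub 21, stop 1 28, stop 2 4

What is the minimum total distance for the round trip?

Hub-stop 1-stop 2-stop 3-Hub: 32+16+36+21 = 105
Hub-stop 1-stop 3-stop 2-Hub: 32+12+4+17 = 65
Hub-stop 2-stop 1-stop 3-Hub: 11+24+12+21 = 68
Hub-stop 2-stop 3-stop 1-Hub: 11+36+28+8 = 83
Hub-stop 3-stop 1-stop 2-Hub: 33+28+16+17 = 94
Hub-stop 3-stop 2-stop 1-Hub: 33+4+24+8 = 69
The minimum is 65.
One optimal route: Hub → stop 1 → stop 3 → stop 2 → Hub.

65 blocks — the shortest possible round trip.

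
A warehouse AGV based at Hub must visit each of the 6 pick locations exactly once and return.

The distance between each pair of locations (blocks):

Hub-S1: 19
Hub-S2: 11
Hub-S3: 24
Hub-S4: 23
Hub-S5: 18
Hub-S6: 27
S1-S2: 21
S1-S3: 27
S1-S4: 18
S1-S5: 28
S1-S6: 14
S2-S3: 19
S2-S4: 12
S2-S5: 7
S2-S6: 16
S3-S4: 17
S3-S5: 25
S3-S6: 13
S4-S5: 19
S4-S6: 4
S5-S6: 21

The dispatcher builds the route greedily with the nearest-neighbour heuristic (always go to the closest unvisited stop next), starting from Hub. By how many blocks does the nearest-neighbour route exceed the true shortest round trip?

Excess over optimum: 3 blocks.

Hub: S2=11, S5=18, S1=19, S4=23, S3=24, S6=27 ⇒ S2
S2: S5=7, S4=12, S6=16, S3=19, S1=21 ⇒ S5
S5: S4=19, S6=21, S3=25, S1=28 ⇒ S4
S4: S6=4, S3=17, S1=18 ⇒ S6
S6: S3=13, S1=14 ⇒ S3
S3: S1=27 ⇒ S1
NN route Hub → S2 → S5 → S4 → S6 → S3 → S1 → Hub costs 100.
Optimal: Hub → S1 → S4 → S6 → S3 → S5 → S2 → Hub costs 97 (by enumerating all 360 distinct tours).
Excess = 100 − 97 = 3.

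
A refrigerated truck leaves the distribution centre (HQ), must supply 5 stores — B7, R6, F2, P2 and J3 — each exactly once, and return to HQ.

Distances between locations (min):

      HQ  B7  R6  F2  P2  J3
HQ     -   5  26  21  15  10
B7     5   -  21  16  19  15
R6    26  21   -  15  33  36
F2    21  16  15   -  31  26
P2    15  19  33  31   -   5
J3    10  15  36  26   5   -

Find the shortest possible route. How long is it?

Shortest round trip = 84 min.

There are 60 distinct closed tours to check (reversals are equivalent).
HQ - B7 - R6 - F2 - P2 - J3 - HQ: 5+21+15+31+5+10 = 87
HQ - B7 - R6 - F2 - J3 - P2 - HQ: 5+21+15+26+5+15 = 87
HQ - B7 - R6 - P2 - F2 - J3 - HQ: 5+21+33+31+26+10 = 126
HQ - B7 - R6 - P2 - J3 - F2 - HQ: 5+21+33+5+26+21 = 111
HQ - B7 - R6 - J3 - F2 - P2 - HQ: 5+21+36+26+31+15 = 134
HQ - B7 - R6 - J3 - P2 - F2 - HQ: 5+21+36+5+31+21 = 119
HQ - B7 - F2 - R6 - P2 - J3 - HQ: 5+16+15+33+5+10 = 84
HQ - B7 - F2 - R6 - J3 - P2 - HQ: 5+16+15+36+5+15 = 92
HQ - B7 - F2 - P2 - R6 - J3 - HQ: 5+16+31+33+36+10 = 131
HQ - B7 - F2 - P2 - J3 - R6 - HQ: 5+16+31+5+36+26 = 119
HQ - B7 - F2 - J3 - R6 - P2 - HQ: 5+16+26+36+33+15 = 131
HQ - B7 - F2 - J3 - P2 - R6 - HQ: 5+16+26+5+33+26 = 111
HQ - B7 - P2 - R6 - F2 - J3 - HQ: 5+19+33+15+26+10 = 108
HQ - B7 - P2 - R6 - J3 - F2 - HQ: 5+19+33+36+26+21 = 140
… (46 more)
The minimum is 84.
One optimal route: HQ → B7 → F2 → R6 → P2 → J3 → HQ (or its reverse).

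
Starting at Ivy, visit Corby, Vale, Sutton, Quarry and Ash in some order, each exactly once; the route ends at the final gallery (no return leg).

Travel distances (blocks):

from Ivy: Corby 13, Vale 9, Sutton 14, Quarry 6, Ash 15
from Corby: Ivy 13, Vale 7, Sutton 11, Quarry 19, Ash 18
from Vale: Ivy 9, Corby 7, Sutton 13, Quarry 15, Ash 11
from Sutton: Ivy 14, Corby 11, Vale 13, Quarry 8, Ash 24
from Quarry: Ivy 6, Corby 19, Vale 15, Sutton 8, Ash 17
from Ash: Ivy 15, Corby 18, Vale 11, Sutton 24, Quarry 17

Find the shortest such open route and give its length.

There are 5! = 120 possible orderings.
Ivy - Corby - Vale - Sutton - Quarry - Ash: 13+7+13+8+17 = 58
Ivy - Corby - Vale - Sutton - Ash - Quarry: 13+7+13+24+17 = 74
Ivy - Corby - Vale - Quarry - Sutton - Ash: 13+7+15+8+24 = 67
Ivy - Corby - Vale - Quarry - Ash - Sutton: 13+7+15+17+24 = 76
Ivy - Corby - Vale - Ash - Sutton - Quarry: 13+7+11+24+8 = 63
Ivy - Corby - Vale - Ash - Quarry - Sutton: 13+7+11+17+8 = 56
Ivy - Corby - Sutton - Vale - Quarry - Ash: 13+11+13+15+17 = 69
Ivy - Corby - Sutton - Vale - Ash - Quarry: 13+11+13+11+17 = 65
Ivy - Corby - Sutton - Quarry - Vale - Ash: 13+11+8+15+11 = 58
Ivy - Corby - Sutton - Quarry - Ash - Vale: 13+11+8+17+11 = 60
Ivy - Corby - Sutton - Ash - Vale - Quarry: 13+11+24+11+15 = 74
Ivy - Corby - Sutton - Ash - Quarry - Vale: 13+11+24+17+15 = 80
Ivy - Corby - Quarry - Vale - Sutton - Ash: 13+19+15+13+24 = 84
Ivy - Corby - Quarry - Vale - Ash - Sutton: 13+19+15+11+24 = 82
… (106 more)
Ivy - Quarry - Sutton - Corby - Vale - Ash: 6+8+11+7+11 = 43  ← best
The minimum is 43.
One shortest path: Ivy → Quarry → Sutton → Corby → Vale → Ash.

Minimum one-way distance = 43 blocks.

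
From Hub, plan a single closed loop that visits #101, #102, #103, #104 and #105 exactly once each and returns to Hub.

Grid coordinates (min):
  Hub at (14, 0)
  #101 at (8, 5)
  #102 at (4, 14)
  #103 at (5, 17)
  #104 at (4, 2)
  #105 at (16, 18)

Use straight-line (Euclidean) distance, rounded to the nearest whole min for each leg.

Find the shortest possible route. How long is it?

With 5 stops there are 5!/2 = 60 distinct round trips (a route and its reverse cost the same).
Hub→#101→#102→#103→#104→#105→Hub: 8+10+3+15+20+18 = 74
Hub→#101→#102→#103→#105→#104→Hub: 8+10+3+11+20+10 = 62
Hub→#101→#102→#104→#103→#105→Hub: 8+10+12+15+11+18 = 74
Hub→#101→#102→#104→#105→#103→Hub: 8+10+12+20+11+19 = 80
Hub→#101→#102→#105→#103→#104→Hub: 8+10+13+11+15+10 = 67
Hub→#101→#102→#105→#104→#103→Hub: 8+10+13+20+15+19 = 85
Hub→#101→#103→#102→#104→#105→Hub: 8+12+3+12+20+18 = 73
Hub→#101→#103→#102→#105→#104→Hub: 8+12+3+13+20+10 = 66
Hub→#101→#103→#104→#102→#105→Hub: 8+12+15+12+13+18 = 78
Hub→#101→#103→#104→#105→#102→Hub: 8+12+15+20+13+17 = 85
Hub→#101→#103→#105→#102→#104→Hub: 8+12+11+13+12+10 = 66
Hub→#101→#103→#105→#104→#102→Hub: 8+12+11+20+12+17 = 80
Hub→#101→#104→#102→#103→#105→Hub: 8+5+12+3+11+18 = 57
Hub→#101→#104→#102→#105→#103→Hub: 8+5+12+13+11+19 = 68
… (46 more)
The minimum is 57.
One optimal route: Hub → #101 → #104 → #102 → #103 → #105 → Hub (or its reverse).

Minimum total distance: 57 min.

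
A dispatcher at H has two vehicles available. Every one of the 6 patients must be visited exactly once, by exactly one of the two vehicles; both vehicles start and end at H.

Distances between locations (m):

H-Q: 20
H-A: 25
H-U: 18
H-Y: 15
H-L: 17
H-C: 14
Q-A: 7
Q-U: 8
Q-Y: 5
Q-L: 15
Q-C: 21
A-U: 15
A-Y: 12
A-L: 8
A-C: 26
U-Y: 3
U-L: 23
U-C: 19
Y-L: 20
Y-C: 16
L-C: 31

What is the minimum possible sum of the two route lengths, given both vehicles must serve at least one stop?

86 m — the smallest possible combined total.

Check every non-empty split of the stops between the two vehicles; for each half take its own optimal tour:
  {Q} + {A, U, Y, L, C}: 40 + 73 = 113
  {A} + {Q, U, Y, L, C}: 50 + 73 = 123
  {Q, A} + {U, Y, L, C}: 52 + 73 = 125
  {U} + {Q, A, Y, L, C}: 36 + 67 = 103
  {Q, U} + {A, Y, L, C}: 46 + 67 = 113
  {A, U} + {Q, Y, L, C}: 58 + 67 = 125
  … (31 splits in total)
  {Q, A, U, Y, L} + {C}: 58 + 28 = 86  ← best
Best: vehicle 1 H → U → Y → Q → A → L → H = 58; vehicle 2 H → C → H = 28; combined 86.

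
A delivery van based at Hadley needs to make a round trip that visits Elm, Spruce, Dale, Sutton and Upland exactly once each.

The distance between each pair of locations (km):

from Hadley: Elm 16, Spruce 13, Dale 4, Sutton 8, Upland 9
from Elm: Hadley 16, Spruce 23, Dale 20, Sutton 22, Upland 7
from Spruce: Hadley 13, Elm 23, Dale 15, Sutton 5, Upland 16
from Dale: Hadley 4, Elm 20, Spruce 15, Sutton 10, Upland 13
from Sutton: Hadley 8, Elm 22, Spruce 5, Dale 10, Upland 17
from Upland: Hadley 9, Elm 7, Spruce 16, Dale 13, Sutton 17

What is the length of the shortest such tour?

With 5 stops there are 5!/2 = 60 distinct round trips (a route and its reverse cost the same).
Hadley → Elm → Spruce → Dale → Sutton → Upland → Hadley: 16+23+15+10+17+9 = 90
Hadley → Elm → Spruce → Dale → Upland → Sutton → Hadley: 16+23+15+13+17+8 = 92
Hadley → Elm → Spruce → Sutton → Dale → Upland → Hadley: 16+23+5+10+13+9 = 76
Hadley → Elm → Spruce → Sutton → Upland → Dale → Hadley: 16+23+5+17+13+4 = 78
Hadley → Elm → Spruce → Upland → Dale → Sutton → Hadley: 16+23+16+13+10+8 = 86
Hadley → Elm → Spruce → Upland → Sutton → Dale → Hadley: 16+23+16+17+10+4 = 86
Hadley → Elm → Dale → Spruce → Sutton → Upland → Hadley: 16+20+15+5+17+9 = 82
Hadley → Elm → Dale → Spruce → Upland → Sutton → Hadley: 16+20+15+16+17+8 = 92
Hadley → Elm → Dale → Sutton → Spruce → Upland → Hadley: 16+20+10+5+16+9 = 76
Hadley → Elm → Dale → Sutton → Upland → Spruce → Hadley: 16+20+10+17+16+13 = 92
Hadley → Elm → Dale → Upland → Spruce → Sutton → Hadley: 16+20+13+16+5+8 = 78
Hadley → Elm → Dale → Upland → Sutton → Spruce → Hadley: 16+20+13+17+5+13 = 84
Hadley → Elm → Sutton → Spruce → Dale → Upland → Hadley: 16+22+5+15+13+9 = 80
Hadley → Elm → Sutton → Spruce → Upland → Dale → Hadley: 16+22+5+16+13+4 = 76
… (46 more)
Hadley → Elm → Upland → Spruce → Sutton → Dale → Hadley: 16+7+16+5+10+4 = 58  ← best
The minimum is 58.
One optimal route: Hadley → Elm → Upland → Spruce → Sutton → Dale → Hadley (or its reverse).

Shortest round trip = 58 km.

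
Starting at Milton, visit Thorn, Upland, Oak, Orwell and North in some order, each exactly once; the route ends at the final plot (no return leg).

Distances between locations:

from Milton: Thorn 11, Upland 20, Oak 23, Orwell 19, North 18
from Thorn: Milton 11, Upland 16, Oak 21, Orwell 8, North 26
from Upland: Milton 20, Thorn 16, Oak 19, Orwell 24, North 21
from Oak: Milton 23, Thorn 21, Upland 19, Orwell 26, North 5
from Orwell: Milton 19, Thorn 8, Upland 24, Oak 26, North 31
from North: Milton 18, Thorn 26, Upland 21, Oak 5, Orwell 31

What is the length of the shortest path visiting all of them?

There are 5! = 120 possible orderings.
Milton - Thorn - Upland - Oak - Orwell - North: 11+16+19+26+31 = 103
Milton - Thorn - Upland - Oak - North - Orwell: 11+16+19+5+31 = 82
Milton - Thorn - Upland - Orwell - Oak - North: 11+16+24+26+5 = 82
Milton - Thorn - Upland - Orwell - North - Oak: 11+16+24+31+5 = 87
Milton - Thorn - Upland - North - Oak - Orwell: 11+16+21+5+26 = 79
Milton - Thorn - Upland - North - Orwell - Oak: 11+16+21+31+26 = 105
Milton - Thorn - Oak - Upland - Orwell - North: 11+21+19+24+31 = 106
Milton - Thorn - Oak - Upland - North - Orwell: 11+21+19+21+31 = 103
Milton - Thorn - Oak - Orwell - Upland - North: 11+21+26+24+21 = 103
Milton - Thorn - Oak - Orwell - North - Upland: 11+21+26+31+21 = 110
Milton - Thorn - Oak - North - Upland - Orwell: 11+21+5+21+24 = 82
Milton - Thorn - Oak - North - Orwell - Upland: 11+21+5+31+24 = 92
Milton - Thorn - Orwell - Upland - Oak - North: 11+8+24+19+5 = 67
Milton - Thorn - Orwell - Upland - North - Oak: 11+8+24+21+5 = 69
… (106 more)
Milton - North - Oak - Upland - Thorn - Orwell: 18+5+19+16+8 = 66  ← best
The minimum is 66.
One shortest path: Milton → North → Oak → Upland → Thorn → Orwell.

Minimum one-way distance = 66.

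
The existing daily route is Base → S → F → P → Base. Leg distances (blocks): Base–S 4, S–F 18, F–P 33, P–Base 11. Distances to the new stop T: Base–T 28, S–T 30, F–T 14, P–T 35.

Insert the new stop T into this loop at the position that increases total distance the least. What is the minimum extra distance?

Insertion cost between consecutive stops i–j is d(i,T) + d(T,j) − d(i,j):
  between Base and S: 28 + 30 − 4 = 54
  between S and F: 30 + 14 − 18 = 26
  between F and P: 14 + 35 − 33 = 16
  between P and Base: 35 + 28 − 11 = 52
Cheapest insertion is between F and P, adding 16.
New total = 66 + 16 = 82.

+16 blocks — insert T between F and P.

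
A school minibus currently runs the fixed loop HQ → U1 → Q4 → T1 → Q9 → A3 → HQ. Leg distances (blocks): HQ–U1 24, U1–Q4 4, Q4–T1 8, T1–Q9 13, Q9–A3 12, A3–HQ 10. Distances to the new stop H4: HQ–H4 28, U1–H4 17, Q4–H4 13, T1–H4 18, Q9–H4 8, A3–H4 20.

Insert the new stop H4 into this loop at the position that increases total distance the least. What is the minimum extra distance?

Adding 13 blocks by placing H4 on the T1–Q9 leg.

Insertion cost between consecutive stops i–j is d(i,H4) + d(H4,j) − d(i,j):
  between HQ and U1: 28 + 17 − 24 = 21
  between U1 and Q4: 17 + 13 − 4 = 26
  between Q4 and T1: 13 + 18 − 8 = 23
  between T1 and Q9: 18 + 8 − 13 = 13
  between Q9 and A3: 8 + 20 − 12 = 16
  between A3 and HQ: 20 + 28 − 10 = 38
Cheapest insertion is between T1 and Q9, adding 13.
New total = 71 + 13 = 84.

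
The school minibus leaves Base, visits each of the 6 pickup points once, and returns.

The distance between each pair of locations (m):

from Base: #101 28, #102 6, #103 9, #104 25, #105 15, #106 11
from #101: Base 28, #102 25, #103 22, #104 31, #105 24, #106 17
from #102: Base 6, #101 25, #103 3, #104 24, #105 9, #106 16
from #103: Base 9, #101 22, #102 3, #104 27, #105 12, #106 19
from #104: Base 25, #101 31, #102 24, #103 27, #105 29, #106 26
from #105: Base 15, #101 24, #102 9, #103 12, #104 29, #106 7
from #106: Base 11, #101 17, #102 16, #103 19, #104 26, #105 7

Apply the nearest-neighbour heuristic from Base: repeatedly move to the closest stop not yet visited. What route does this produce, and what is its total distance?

Nearest-neighbour total = 101 m; route Base → #102 → #103 → #105 → #106 → #101 → #104 → Base.

From Base: distances to unvisited — #102=6, #103=9, #106=11, #105=15, #104=25, #101=28. Nearest is #102 (6).
From #102: distances to unvisited — #103=3, #105=9, #106=16, #104=24, #101=25. Nearest is #103 (3).
From #103: distances to unvisited — #105=12, #106=19, #101=22, #104=27. Nearest is #105 (12).
From #105: distances to unvisited — #106=7, #101=24, #104=29. Nearest is #106 (7).
From #106: distances to unvisited — #101=17, #104=26. Nearest is #101 (17).
From #101: distances to unvisited — #104=31. Nearest is #104 (31).
Return #104→Base: 25.
Total = 6 + 3 + 12 + 7 + 17 + 31 + 25 = 101.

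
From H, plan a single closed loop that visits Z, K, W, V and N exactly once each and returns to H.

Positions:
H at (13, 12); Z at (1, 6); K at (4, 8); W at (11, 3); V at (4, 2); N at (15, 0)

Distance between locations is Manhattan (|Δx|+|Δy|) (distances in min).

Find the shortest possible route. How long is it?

With 5 stops there are 5!/2 = 60 distinct round trips (a route and its reverse cost the same).
H → Z → K → W → V → N → H: 18+5+12+8+13+14 = 70
H → Z → K → W → N → V → H: 18+5+12+7+13+19 = 74
H → Z → K → V → W → N → H: 18+5+6+8+7+14 = 58
H → Z → K → V → N → W → H: 18+5+6+13+7+11 = 60
H → Z → K → N → W → V → H: 18+5+19+7+8+19 = 76
H → Z → K → N → V → W → H: 18+5+19+13+8+11 = 74
H → Z → W → K → V → N → H: 18+13+12+6+13+14 = 76
H → Z → W → K → N → V → H: 18+13+12+19+13+19 = 94
H → Z → W → V → K → N → H: 18+13+8+6+19+14 = 78
H → Z → W → V → N → K → H: 18+13+8+13+19+13 = 84
H → Z → W → N → K → V → H: 18+13+7+19+6+19 = 82
H → Z → W → N → V → K → H: 18+13+7+13+6+13 = 70
H → Z → V → K → W → N → H: 18+7+6+12+7+14 = 64
H → Z → V → K → N → W → H: 18+7+6+19+7+11 = 68
… (46 more)
H → K → Z → V → W → N → H: 13+5+7+8+7+14 = 54  ← best
The minimum is 54.
One optimal route: H → K → Z → V → W → N → H (or its reverse).

54 min — the shortest possible round trip.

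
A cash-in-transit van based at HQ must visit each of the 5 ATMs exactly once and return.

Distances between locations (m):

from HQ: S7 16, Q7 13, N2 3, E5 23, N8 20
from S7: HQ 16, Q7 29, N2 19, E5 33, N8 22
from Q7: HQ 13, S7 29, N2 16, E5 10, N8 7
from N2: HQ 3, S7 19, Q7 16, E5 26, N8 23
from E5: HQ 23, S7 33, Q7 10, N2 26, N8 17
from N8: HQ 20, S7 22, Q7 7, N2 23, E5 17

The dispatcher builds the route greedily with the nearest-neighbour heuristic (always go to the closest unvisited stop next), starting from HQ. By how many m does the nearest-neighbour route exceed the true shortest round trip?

From HQ: N2=3, Q7=13, S7=16, N8=20, E5=23 → choose N2 (3).
From N2: Q7=16, S7=19, N8=23, E5=26 → choose Q7 (16).
From Q7: N8=7, E5=10, S7=29 → choose N8 (7).
From N8: E5=17, S7=22 → choose E5 (17).
From E5: S7=33 → choose S7 (33).
NN route HQ → N2 → Q7 → N8 → E5 → S7 → HQ costs 92.
Optimal: HQ → S7 → N8 → Q7 → E5 → N2 → HQ costs 84 (by enumerating all 60 distinct tours).
Excess = 92 − 84 = 8.

Excess over optimum: 8 m.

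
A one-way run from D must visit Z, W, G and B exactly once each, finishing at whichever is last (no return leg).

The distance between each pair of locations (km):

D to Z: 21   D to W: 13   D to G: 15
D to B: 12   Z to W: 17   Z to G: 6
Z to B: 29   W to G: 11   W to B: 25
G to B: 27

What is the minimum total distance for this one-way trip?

There are 4! = 24 possible orderings.
D - Z - W - G - B: 21+17+11+27 = 76
D - Z - W - B - G: 21+17+25+27 = 90
D - Z - G - W - B: 21+6+11+25 = 63
D - Z - G - B - W: 21+6+27+25 = 79
D - Z - B - W - G: 21+29+25+11 = 86
D - Z - B - G - W: 21+29+27+11 = 88
D - W - Z - G - B: 13+17+6+27 = 63
D - W - Z - B - G: 13+17+29+27 = 86
D - W - G - Z - B: 13+11+6+29 = 59
D - W - G - B - Z: 13+11+27+29 = 80
D - W - B - Z - G: 13+25+29+6 = 73
D - W - B - G - Z: 13+25+27+6 = 71
D - G - Z - W - B: 15+6+17+25 = 63
D - G - Z - B - W: 15+6+29+25 = 75
… (10 more)
D - B - W - G - Z: 12+25+11+6 = 54  ← best
The minimum is 54.
One shortest path: D → B → W → G → Z.

Shortest open route: 54 km.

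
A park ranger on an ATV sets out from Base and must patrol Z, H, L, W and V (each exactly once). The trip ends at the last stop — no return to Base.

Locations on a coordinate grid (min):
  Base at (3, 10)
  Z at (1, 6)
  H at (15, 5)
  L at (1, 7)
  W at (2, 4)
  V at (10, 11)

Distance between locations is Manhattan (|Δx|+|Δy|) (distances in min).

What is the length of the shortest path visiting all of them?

There are 5! = 120 possible orderings.
Base→Z→H→L→W→V: 6+15+16+4+15 = 56
Base→Z→H→L→V→W: 6+15+16+13+15 = 65
Base→Z→H→W→L→V: 6+15+14+4+13 = 52
Base→Z→H→W→V→L: 6+15+14+15+13 = 63
Base→Z→H→V→L→W: 6+15+11+13+4 = 49
Base→Z→H→V→W→L: 6+15+11+15+4 = 51
Base→Z→L→H→W→V: 6+1+16+14+15 = 52
Base→Z→L→H→V→W: 6+1+16+11+15 = 49
Base→Z→L→W→H→V: 6+1+4+14+11 = 36
Base→Z→L→W→V→H: 6+1+4+15+11 = 37
Base→Z→L→V→H→W: 6+1+13+11+14 = 45
Base→Z→L→V→W→H: 6+1+13+15+14 = 49
Base→Z→W→H→L→V: 6+3+14+16+13 = 52
Base→Z→W→H→V→L: 6+3+14+11+13 = 47
… (106 more)
Base→L→Z→W→H→V: 5+1+3+14+11 = 34  ← best
The minimum is 34.
One shortest path: Base → L → Z → W → H → V.

34 min — the minimum one-way total.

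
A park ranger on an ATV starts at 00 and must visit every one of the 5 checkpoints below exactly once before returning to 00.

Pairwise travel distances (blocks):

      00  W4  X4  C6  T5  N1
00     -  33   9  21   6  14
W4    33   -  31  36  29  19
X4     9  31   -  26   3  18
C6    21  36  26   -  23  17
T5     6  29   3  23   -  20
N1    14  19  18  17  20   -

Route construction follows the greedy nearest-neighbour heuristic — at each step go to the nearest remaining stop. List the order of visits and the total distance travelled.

00 → [T5:6 / X4:9 / N1:14 / C6:21 / W4:33] → T5 (6)
T5 → [X4:3 / N1:20 / C6:23 / W4:29] → X4 (3)
X4 → [N1:18 / C6:26 / W4:31] → N1 (18)
N1 → [C6:17 / W4:19] → C6 (17)
C6 → [W4:36] → W4 (36)
Return W4→00: 33.
Total = 6 + 3 + 18 + 17 + 36 + 33 = 113.

Nearest-neighbour total = 113 blocks; route 00 → T5 → X4 → N1 → C6 → W4 → 00.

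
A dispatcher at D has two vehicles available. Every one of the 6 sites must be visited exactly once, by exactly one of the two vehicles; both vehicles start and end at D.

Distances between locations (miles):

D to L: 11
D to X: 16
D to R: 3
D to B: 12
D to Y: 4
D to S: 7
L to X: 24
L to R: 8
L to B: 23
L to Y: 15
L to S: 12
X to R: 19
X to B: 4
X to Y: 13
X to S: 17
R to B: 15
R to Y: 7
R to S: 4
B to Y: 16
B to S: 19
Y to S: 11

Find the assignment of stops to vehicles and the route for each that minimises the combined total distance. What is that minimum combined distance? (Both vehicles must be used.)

There are 2^5 − 1 = 31 ways to divide the 6 stops into two non-empty groups. For each, the best each vehicle can do is its own shortest tour through its group:
  {L} + {X, R, B, Y, S}: 22 + 47 = 69
  {X} + {L, R, B, Y, S}: 32 + 62 = 94
  {L, X} + {R, B, Y, S}: 51 + 46 = 97
  {R} + {L, X, B, Y, S}: 6 + 63 = 69
  {L, R} + {X, B, Y, S}: 22 + 47 = 69
  {X, R} + {L, B, Y, S}: 38 + 62 = 100
  … (31 splits in total)
  {X, B, Y} + {L, R, S}: 33 + 30 = 63  ← best
Best: vehicle 1 D → B → X → Y → D = 33; vehicle 2 D → L → R → S → D = 30; combined 63.

63 miles — the smallest possible combined total.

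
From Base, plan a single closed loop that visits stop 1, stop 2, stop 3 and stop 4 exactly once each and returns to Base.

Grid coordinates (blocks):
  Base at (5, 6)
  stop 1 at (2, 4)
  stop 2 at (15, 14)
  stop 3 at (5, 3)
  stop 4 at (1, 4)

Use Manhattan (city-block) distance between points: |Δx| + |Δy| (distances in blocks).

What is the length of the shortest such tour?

There are 12 distinct closed tours to check (reversals are equivalent).
Base-stop 1-stop 2-stop 3-stop 4-Base: 5+23+21+5+6 = 60
Base-stop 1-stop 2-stop 4-stop 3-Base: 5+23+24+5+3 = 60
Base-stop 1-stop 3-stop 2-stop 4-Base: 5+4+21+24+6 = 60
Base-stop 1-stop 3-stop 4-stop 2-Base: 5+4+5+24+18 = 56
Base-stop 1-stop 4-stop 2-stop 3-Base: 5+1+24+21+3 = 54
Base-stop 1-stop 4-stop 3-stop 2-Base: 5+1+5+21+18 = 50
Base-stop 2-stop 1-stop 3-stop 4-Base: 18+23+4+5+6 = 56
Base-stop 2-stop 1-stop 4-stop 3-Base: 18+23+1+5+3 = 50
Base-stop 2-stop 3-stop 1-stop 4-Base: 18+21+4+1+6 = 50
Base-stop 2-stop 4-stop 1-stop 3-Base: 18+24+1+4+3 = 50
Base-stop 3-stop 1-stop 2-stop 4-Base: 3+4+23+24+6 = 60
Base-stop 3-stop 2-stop 1-stop 4-Base: 3+21+23+1+6 = 54
The minimum is 50.
One optimal route: Base → stop 1 → stop 4 → stop 3 → stop 2 → Base (or its reverse).

Shortest round trip = 50 blocks.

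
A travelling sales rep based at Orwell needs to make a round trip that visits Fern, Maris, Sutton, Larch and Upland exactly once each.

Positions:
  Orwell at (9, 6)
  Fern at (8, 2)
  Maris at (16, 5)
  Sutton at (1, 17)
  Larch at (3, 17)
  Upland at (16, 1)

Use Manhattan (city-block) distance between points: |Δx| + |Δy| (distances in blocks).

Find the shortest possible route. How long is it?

Minimum total distance: 62 blocks.

Orwell → Fern → Maris → Sutton → Larch → Upland → Orwell: 5+11+27+2+29+12 = 86
Orwell → Fern → Maris → Sutton → Upland → Larch → Orwell: 5+11+27+31+29+17 = 120
Orwell → Fern → Maris → Larch → Sutton → Upland → Orwell: 5+11+25+2+31+12 = 86
Orwell → Fern → Maris → Larch → Upland → Sutton → Orwell: 5+11+25+29+31+19 = 120
Orwell → Fern → Maris → Upland → Sutton → Larch → Orwell: 5+11+4+31+2+17 = 70
Orwell → Fern → Maris → Upland → Larch → Sutton → Orwell: 5+11+4+29+2+19 = 70
Orwell → Fern → Sutton → Maris → Larch → Upland → Orwell: 5+22+27+25+29+12 = 120
Orwell → Fern → Sutton → Maris → Upland → Larch → Orwell: 5+22+27+4+29+17 = 104
Orwell → Fern → Sutton → Larch → Maris → Upland → Orwell: 5+22+2+25+4+12 = 70
Orwell → Fern → Sutton → Larch → Upland → Maris → Orwell: 5+22+2+29+4+8 = 70
Orwell → Fern → Sutton → Upland → Maris → Larch → Orwell: 5+22+31+4+25+17 = 104
Orwell → Fern → Sutton → Upland → Larch → Maris → Orwell: 5+22+31+29+25+8 = 120
Orwell → Fern → Larch → Maris → Sutton → Upland → Orwell: 5+20+25+27+31+12 = 120
Orwell → Fern → Larch → Maris → Upland → Sutton → Orwell: 5+20+25+4+31+19 = 104
… (46 more)
Orwell → Maris → Upland → Fern → Sutton → Larch → Orwell: 8+4+9+22+2+17 = 62  ← best
The minimum is 62.
One optimal route: Orwell → Maris → Upland → Fern → Sutton → Larch → Orwell (or its reverse).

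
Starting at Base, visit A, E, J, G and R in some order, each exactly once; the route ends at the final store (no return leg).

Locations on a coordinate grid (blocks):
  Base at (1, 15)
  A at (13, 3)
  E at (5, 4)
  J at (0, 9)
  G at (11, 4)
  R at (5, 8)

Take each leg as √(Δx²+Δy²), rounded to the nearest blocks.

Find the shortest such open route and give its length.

Shortest open route: 23 blocks.

There are 5! = 120 possible orderings.
Base → A → E → J → G → R: 17+8+7+12+7 = 51
Base → A → E → J → R → G: 17+8+7+5+7 = 44
Base → A → E → G → J → R: 17+8+6+12+5 = 48
Base → A → E → G → R → J: 17+8+6+7+5 = 43
Base → A → E → R → J → G: 17+8+4+5+12 = 46
Base → A → E → R → G → J: 17+8+4+7+12 = 48
Base → A → J → E → G → R: 17+14+7+6+7 = 51
Base → A → J → E → R → G: 17+14+7+4+7 = 49
Base → A → J → G → E → R: 17+14+12+6+4 = 53
Base → A → J → G → R → E: 17+14+12+7+4 = 54
Base → A → J → R → E → G: 17+14+5+4+6 = 46
Base → A → J → R → G → E: 17+14+5+7+6 = 49
Base → A → G → E → J → R: 17+2+6+7+5 = 37
Base → A → G → E → R → J: 17+2+6+4+5 = 34
… (106 more)
Base → J → R → E → G → A: 6+5+4+6+2 = 23  ← best
The minimum is 23.
One shortest path: Base → J → R → E → G → A.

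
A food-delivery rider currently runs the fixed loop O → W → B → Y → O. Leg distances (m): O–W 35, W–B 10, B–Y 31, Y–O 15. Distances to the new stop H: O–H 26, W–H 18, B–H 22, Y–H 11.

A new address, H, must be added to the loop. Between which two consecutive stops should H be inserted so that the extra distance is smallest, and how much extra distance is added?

Minimum extra distance: 2 m, inserting H between B and Y.

Insertion cost between consecutive stops i–j is d(i,H) + d(H,j) − d(i,j):
  between O and W: 26 + 18 − 35 = 9
  between W and B: 18 + 22 − 10 = 30
  between B and Y: 22 + 11 − 31 = 2
  between Y and O: 11 + 26 − 15 = 22
Cheapest insertion is between B and Y, adding 2.
New total = 91 + 2 = 93.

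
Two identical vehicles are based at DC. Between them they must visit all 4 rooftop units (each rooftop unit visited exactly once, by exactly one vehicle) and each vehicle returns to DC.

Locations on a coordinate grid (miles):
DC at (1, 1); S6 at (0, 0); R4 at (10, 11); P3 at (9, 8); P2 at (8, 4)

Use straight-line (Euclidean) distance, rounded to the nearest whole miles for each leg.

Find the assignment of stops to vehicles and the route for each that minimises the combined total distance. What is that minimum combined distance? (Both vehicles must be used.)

There are 2^3 − 1 = 7 ways to divide the 4 stops into two non-empty groups. For each, the best each vehicle can do is its own shortest tour through its group:
  {S6} + {R4, P3, P2}: 2 + 28 = 30
  {R4} + {S6, P3, P2}: 26 + 25 = 51
  {S6, R4} + {P3, P2}: 29 + 23 = 52
  {P3} + {S6, R4, P2}: 22 + 30 = 52
  {S6, P3} + {R4, P2}: 24 + 28 = 52
  {R4, P3} + {S6, P2}: 27 + 18 = 45
  … (7 splits in total)
Best: vehicle 1 DC → S6 → DC = 2; vehicle 2 DC → R4 → P3 → P2 → DC = 28; combined 30.

Minimum combined distance: 30 miles.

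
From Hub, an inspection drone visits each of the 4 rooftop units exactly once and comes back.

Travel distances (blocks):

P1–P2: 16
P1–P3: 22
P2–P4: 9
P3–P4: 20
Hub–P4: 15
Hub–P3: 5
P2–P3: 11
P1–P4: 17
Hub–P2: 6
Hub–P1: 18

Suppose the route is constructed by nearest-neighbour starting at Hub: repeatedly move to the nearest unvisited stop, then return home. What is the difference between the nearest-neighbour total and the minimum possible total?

From Hub: P3=5, P2=6, P4=15, P1=18 → choose P3 (5).
From P3: P2=11, P4=20, P1=22 → choose P2 (11).
From P2: P4=9, P1=16 → choose P4 (9).
From P4: P1=17 → choose P1 (17).
NN route Hub → P3 → P2 → P4 → P1 → Hub costs 60.
Optimal: Hub → P2 → P4 → P1 → P3 → Hub costs 59 (by enumerating all 12 distinct tours).
Excess = 60 − 59 = 1.

The nearest-neighbour route is 1 blocks longer than optimal.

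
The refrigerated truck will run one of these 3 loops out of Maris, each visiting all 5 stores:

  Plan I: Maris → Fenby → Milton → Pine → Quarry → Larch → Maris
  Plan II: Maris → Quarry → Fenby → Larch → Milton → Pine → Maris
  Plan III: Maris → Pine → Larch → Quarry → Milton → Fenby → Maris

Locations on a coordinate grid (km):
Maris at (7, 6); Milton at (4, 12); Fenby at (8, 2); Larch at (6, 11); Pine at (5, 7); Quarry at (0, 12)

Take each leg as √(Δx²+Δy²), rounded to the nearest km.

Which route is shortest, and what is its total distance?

Plan I: 4 + 11 + 5 + 7 + 6 + 5 = 38
Plan II: 9 + 13 + 9 + 2 + 5 + 2 = 40
Plan III: 2 + 4 + 6 + 4 + 11 + 4 = 31

Shortest is Plan III, total 31 km.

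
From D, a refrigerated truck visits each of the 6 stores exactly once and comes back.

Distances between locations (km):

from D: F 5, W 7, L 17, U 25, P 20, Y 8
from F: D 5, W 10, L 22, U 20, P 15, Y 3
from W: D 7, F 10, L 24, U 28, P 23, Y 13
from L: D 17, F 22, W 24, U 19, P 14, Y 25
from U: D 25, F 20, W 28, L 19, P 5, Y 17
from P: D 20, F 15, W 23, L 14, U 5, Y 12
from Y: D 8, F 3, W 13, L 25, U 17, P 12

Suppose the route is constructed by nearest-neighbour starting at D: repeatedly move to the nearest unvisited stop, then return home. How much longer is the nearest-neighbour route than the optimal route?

D: F=5, W=7, Y=8, L=17, P=20, U=25 ⇒ F
F: Y=3, W=10, P=15, U=20, L=22 ⇒ Y
Y: P=12, W=13, U=17, L=25 ⇒ P
P: U=5, L=14, W=23 ⇒ U
U: L=19, W=28 ⇒ L
L: W=24 ⇒ W
NN route D → F → Y → P → U → L → W → D costs 75.
Optimal: D → W → F → Y → U → P → L → D costs 73 (by enumerating all 360 distinct tours).
Excess = 75 − 73 = 2.

Excess over optimum: 2 km.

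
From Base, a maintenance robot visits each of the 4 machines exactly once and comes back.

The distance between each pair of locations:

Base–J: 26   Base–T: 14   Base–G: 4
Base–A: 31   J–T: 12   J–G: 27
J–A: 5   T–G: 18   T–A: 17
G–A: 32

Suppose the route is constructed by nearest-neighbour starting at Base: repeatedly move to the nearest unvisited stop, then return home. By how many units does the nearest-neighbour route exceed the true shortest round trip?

3 longer than the optimal tour.

From Base: G=4, T=14, J=26, A=31 → choose G (4).
From G: T=18, J=27, A=32 → choose T (18).
From T: J=12, A=17 → choose J (12).
From J: A=5 → choose A (5).
NN route Base → G → T → J → A → Base costs 70.
Optimal: Base → T → J → A → G → Base costs 67 (by enumerating all 12 distinct tours).
Excess = 70 − 67 = 3.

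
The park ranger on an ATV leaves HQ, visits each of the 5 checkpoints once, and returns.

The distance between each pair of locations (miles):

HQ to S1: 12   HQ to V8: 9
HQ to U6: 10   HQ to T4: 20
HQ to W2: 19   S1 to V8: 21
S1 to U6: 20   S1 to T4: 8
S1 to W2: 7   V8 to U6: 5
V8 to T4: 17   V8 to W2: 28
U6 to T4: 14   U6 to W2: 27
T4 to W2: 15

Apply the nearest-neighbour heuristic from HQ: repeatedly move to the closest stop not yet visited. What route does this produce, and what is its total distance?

62 miles along HQ → V8 → U6 → T4 → S1 → W2 → HQ.

At HQ the remaining stops are V8 9, U6 10, S1 12, W2 19, T4 20; go to V8.
At V8 the remaining stops are U6 5, T4 17, S1 21, W2 28; go to U6.
At U6 the remaining stops are T4 14, S1 20, W2 27; go to T4.
At T4 the remaining stops are S1 8, W2 15; go to S1.
At S1 the remaining stops are W2 7; go to W2.
Return W2→HQ: 19.
Total = 9 + 5 + 14 + 8 + 7 + 19 = 62.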